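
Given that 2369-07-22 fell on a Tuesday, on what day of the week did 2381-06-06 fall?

From July 22, 2369 to July 22, 2380: 11 years, of which 3 contain a Feb 29 — 8×365 + 3×366 = 4018 days.
July 2380: 31 − 22 = 9 days remain.
Then 10 full months totalling 304 days.
June 1–6, 2381: 6 days.
Residual: 319 days.
Total: 4337 days.
4337 mod 7 = 4, so 4 days after Tuesday is Saturday.

Saturday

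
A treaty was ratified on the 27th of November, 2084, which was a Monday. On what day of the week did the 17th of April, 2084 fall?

Monday

Count forward from the earlier date (April 17, 2084) to the later (November 27, 2084):
April 2084: 30 − 17 = 13 days remain.
Then May (31), June (30), July (31), August (31), September (30), October (31): 31 + 30 + 31 + 31 + 30 + 31 = 184 days.
November 1–27, 2084: 27 days.
Total: 13 + 184 + 27 = 224 days.
224 is a multiple of 7, so the 17th of April, 2084 falls on the same weekday: Monday.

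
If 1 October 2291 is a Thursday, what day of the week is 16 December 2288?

Sunday

Count forward from the earlier date (December 16, 2288) to the later (October 1, 2291):
December 16, 2288 → December 16, 2289: 365 days.
December 16, 2289 → December 16, 2290: 365 days.
December 2290: 31 − 16 = 15 days remain.
Then 9 full months totalling 273 days.
October 1, 2291: 1 day.
Residual: 289 days.
Total: 1019 days.
1019 mod 7 = 4, so 4 days before Thursday is Sunday.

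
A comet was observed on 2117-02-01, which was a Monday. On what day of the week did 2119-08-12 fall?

Day-of-year of February 1, 2117: 32.
Day-of-year of August 12, 2119: 224.
2117 has 365 days, so 365 − 32 = 333 days remain in 2117.
Full years: 2118: 365. Sum = 365.
Total: 333 + 365 + 224 = 922 days.
922 mod 7 = 5, so 5 days after Monday is Saturday.

Saturday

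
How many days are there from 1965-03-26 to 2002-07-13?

Day-of-year of March 26, 1965: 85.
Day-of-year of July 13, 2002: 194.
1965 has 365 days, so 365 − 85 = 280 days remain in 1965.
Full years 1966–2001: 27 common + 9 leap = 27×365 + 9×366 = 13149 days.
Total: 280 + 13149 + 194 = 13623 days.

13623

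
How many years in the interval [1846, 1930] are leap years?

20

Years divisible by 4: 1848, 1852, …, 1928 — 21 in all.
Of these, 1900 is divisible by 100 but not 400, so not leap.
Leap years: 21 − 1 = 20.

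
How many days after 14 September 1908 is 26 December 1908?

September 1908: 30 − 14 = 16 days remain.
Then October (31), November (30): 31 + 30 = 61 days.
December 1–26, 1908: 26 days.
Total: 16 + 61 + 26 = 103 days.

103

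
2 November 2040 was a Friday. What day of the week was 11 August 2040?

Count forward from the earlier date (August 11, 2040) to the later (November 2, 2040):
August 2040: 31 − 11 = 20 days remain.
Then September (30), October (31): 30 + 31 = 61 days.
November 1–2, 2040: 2 days.
Total: 20 + 61 + 2 = 83 days.
83 mod 7 = 6, so 6 days before Friday is Saturday.

Saturday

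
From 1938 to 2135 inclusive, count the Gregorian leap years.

Years divisible by 4: 1940, 1944, …, 2132 — 49 in all.
Of these, 2100 is divisible by 100 but not 400, so not leap.
2000 is divisible by 400, so still leap.
Leap years: 49 − 1 = 48.

48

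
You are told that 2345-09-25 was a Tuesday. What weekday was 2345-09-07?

Friday

Count forward from the earlier date (September 7, 2345) to the later (September 25, 2345):
Within September 2345: 25 − 7 = 18 days.
18 mod 7 = 4, so 4 days before Tuesday is Friday.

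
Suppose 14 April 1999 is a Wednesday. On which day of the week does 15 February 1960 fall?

Count forward from the earlier date (February 15, 1960) to the later (April 14, 1999):
From February 15, 1960 to February 15, 1999: 39 years, of which 10 contain a Feb 29 — 29×365 + 10×366 = 14245 days.
February 1999: 28 − 15 = 13 days remain (1999 is not a leap year, so February has 28 days).
Then March (31): 31 days.
April 1–14, 1999: 14 days.
Residual: 58 days.
Total: 14303 days.
14303 mod 7 = 2, so 2 days before Wednesday is Monday.

Monday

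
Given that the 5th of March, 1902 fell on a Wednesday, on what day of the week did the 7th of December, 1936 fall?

From March 5, 1902 to March 5, 1936: 34 years, of which 9 contain a Feb 29 — 25×365 + 9×366 = 12419 days.
March 1936: 31 − 5 = 26 days remain.
Then April (30), May (31), June (30), July (31), August (31), September (30), October (31), November (30): 30 + 31 + 30 + 31 + 31 + 30 + 31 + 30 = 244 days.
December 1–7, 1936: 7 days.
Residual: 277 days.
Total: 12696 days.
12696 mod 7 = 5, so 5 days after Wednesday is Monday.

Monday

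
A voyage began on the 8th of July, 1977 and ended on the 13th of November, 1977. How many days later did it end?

July 1977: 31 − 8 = 23 days remain.
Then August (31), September (30), October (31): 31 + 30 + 31 = 92 days.
November 1–13, 1977: 13 days.
Total: 23 + 92 + 13 = 128 days.

128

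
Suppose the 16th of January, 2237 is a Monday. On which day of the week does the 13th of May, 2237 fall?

January 2237: 31 − 16 = 15 days remain.
Then February 2237 (28), March (31), April (30): 28 + 31 + 30 = 89 days.
May 1–13, 2237: 13 days.
Total: 15 + 89 + 13 = 117 days.
117 mod 7 = 5, so 5 days after Monday is Saturday.

Saturday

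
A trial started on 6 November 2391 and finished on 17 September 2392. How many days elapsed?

November 2391: 30 − 6 = 24 days remain.
Then 9 full months totalling 275 days.
September 1–17, 2392: 17 days.
Residual: 316 days.
Total: 316 days.

316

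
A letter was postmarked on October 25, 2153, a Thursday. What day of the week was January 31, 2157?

October 25, 2153 → October 25, 2154: 365 days.
October 25, 2154 → October 25, 2155: 365 days.
October 25, 2155 → October 25, 2156: 366 days (2156 is a leap year).
October 2156: 31 − 25 = 6 days remain.
Then November (30), December (31): 30 + 31 = 61 days.
January 1–31, 2157: 31 days.
Residual: 98 days.
Total: 1194 days.
1194 mod 7 = 4, so 4 days after Thursday is Monday.

Monday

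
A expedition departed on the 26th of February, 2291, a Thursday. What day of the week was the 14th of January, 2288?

Count forward from the earlier date (January 14, 2288) to the later (February 26, 2291):
January 14, 2288 → January 14, 2289: 366 days (2288 is a leap year).
January 14, 2289 → January 14, 2290: 365 days.
January 14, 2290 → January 14, 2291: 365 days.
January 2291: 31 − 14 = 17 days remain.
February 1–26, 2291: 26 days (2291 is not a leap year).
Residual: 43 days.
Total: 1139 days.
1139 mod 7 = 5, so 5 days before Thursday is Saturday.

Saturday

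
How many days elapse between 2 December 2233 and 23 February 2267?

From December 2, 2233 to December 2, 2266: 33 years, of which 8 contain a Feb 29 — 25×365 + 8×366 = 12053 days.
December 2266: 31 − 2 = 29 days remain.
Then January (31): 31 days.
February 1–23, 2267: 23 days (2267 is not a leap year).
Residual: 83 days.
Total: 12136 days.

12136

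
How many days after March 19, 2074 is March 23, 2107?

12056

From March 19, 2074 to March 19, 2107: 33 years, of which 7 contain a Feb 29 — 26×365 + 7×366 = 12052 days.
(2100 is not a leap year (divisible by 100 but not 400).)
Within March 2107: 23 − 19 = 4 days.
Total: 12056 days.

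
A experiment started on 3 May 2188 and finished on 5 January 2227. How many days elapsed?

14125

From May 3, 2188 to May 3, 2226: 38 years, of which 8 contain a Feb 29 — 30×365 + 8×366 = 13878 days.
(2200 is not a leap year (divisible by 100 but not 400).)
May 2226: 31 − 3 = 28 days remain.
Then June (30), July (31), August (31), September (30), October (31), November (30), December (31): 30 + 31 + 31 + 30 + 31 + 30 + 31 = 214 days.
January 1–5, 2227: 5 days.
Residual: 247 days.
Total: 14125 days.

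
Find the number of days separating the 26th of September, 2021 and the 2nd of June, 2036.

5363

From September 26, 2021 to September 26, 2035: 14 years, of which 3 contain a Feb 29 — 11×365 + 3×366 = 5113 days.
September 2035: 30 − 26 = 4 days remain.
Then October (31), November (30), December (31), January (31), February 2036 (29), March (31), April (30), May (31): 31 + 30 + 31 + 31 + 29 + 31 + 30 + 31 = 244 days.
June 1–2, 2036: 2 days.
Residual: 250 days.
Total: 5363 days.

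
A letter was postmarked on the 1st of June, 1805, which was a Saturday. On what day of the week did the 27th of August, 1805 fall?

Tuesday

June 1805: 30 − 1 = 29 days remain.
Then July (31): 31 days.
August 1–27, 1805: 27 days.
Total: 29 + 31 + 27 = 87 days.
87 mod 7 = 3, so 3 days after Saturday is Tuesday.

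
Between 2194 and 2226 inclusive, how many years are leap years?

7

Years divisible by 4 in [2194, 2226]: 2196, 2200, 2204, 2208, 2212, 2216, 2220, 2224.
Of these, 2200 is divisible by 100 but not 400, so not leap.
Leap years: 8 − 1 = 7.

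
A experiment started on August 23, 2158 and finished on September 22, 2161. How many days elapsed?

1126

Day-of-year of August 23, 2158: 235.
Day-of-year of September 22, 2161: 265.
2158 has 365 days, so 365 − 235 = 130 days remain in 2158.
Full years: 2159: 365; 2160: 366. Sum = 731.
Total: 130 + 731 + 265 = 1126 days.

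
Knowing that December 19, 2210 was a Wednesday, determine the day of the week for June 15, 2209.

Thursday

Count forward from the earlier date (June 15, 2209) to the later (December 19, 2210):
Day-of-year of June 15, 2209: 166.
Day-of-year of December 19, 2210: 353.
2209 has 365 days, so 365 − 166 = 199 days remain in 2209.
Total: 199 + 353 = 552 days.
552 mod 7 = 6, so 6 days before Wednesday is Thursday.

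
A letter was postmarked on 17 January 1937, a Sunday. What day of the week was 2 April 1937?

Friday

January 1937: 31 − 17 = 14 days remain.
Then February 1937 (28), March (31): 28 + 31 = 59 days.
April 1–2, 1937: 2 days.
Total: 14 + 59 + 2 = 75 days.
75 mod 7 = 5, so 5 days after Sunday is Friday.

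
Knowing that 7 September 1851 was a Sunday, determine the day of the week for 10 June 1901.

Monday

From September 7, 1851 to September 7, 1900: 49 years, of which 12 contain a Feb 29 — 37×365 + 12×366 = 17897 days.
(1900 is not a leap year (divisible by 100 but not 400).)
September 1900: 30 − 7 = 23 days remain.
Then October (31), November (30), December (31), January (31), February 1901 (28), March (31), April (30), May (31): 31 + 30 + 31 + 31 + 28 + 31 + 30 + 31 = 243 days.
June 1–10, 1901: 10 days.
Residual: 276 days.
Total: 18173 days.
18173 mod 7 = 1, so 1 day after Sunday is Monday.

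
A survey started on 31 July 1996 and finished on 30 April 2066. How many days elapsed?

25475

From July 31, 1996 to July 31, 2065: 69 years, of which 17 contain a Feb 29 — 52×365 + 17×366 = 25202 days.
(2000 is a leap year (divisible by 400).)
July 2065: 31 − 31 = 0 days remain.
Then August (31), September (30), October (31), November (30), December (31), January (31), February 2066 (28), March (31): 31 + 30 + 31 + 30 + 31 + 31 + 28 + 31 = 243 days.
April 1–30, 2066: 30 days.
Residual: 273 days.
Total: 25475 days.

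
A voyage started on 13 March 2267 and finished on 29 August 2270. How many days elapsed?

Day-of-year of March 13, 2267: 72.
Day-of-year of August 29, 2270: 241.
2267 has 365 days, so 365 − 72 = 293 days remain in 2267.
Full years: 2268: 366; 2269: 365. Sum = 731.
Total: 293 + 731 + 241 = 1265 days.

1265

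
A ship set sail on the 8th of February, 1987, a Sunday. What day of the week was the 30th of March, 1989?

February 8, 1987 → February 8, 1988: 365 days.
February 8, 1988 → February 8, 1989: 366 days (1988 is a leap year).
February 1989: 28 − 8 = 20 days remain (1989 is not a leap year, so February has 28 days).
March 1–30, 1989: 30 days.
Residual: 50 days.
Total: 781 days.
781 mod 7 = 4, so 4 days after Sunday is Thursday.

Thursday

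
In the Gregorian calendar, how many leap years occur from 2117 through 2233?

Years divisible by 4: 2120, 2124, …, 2232 — 29 in all.
Of these, 2200 is divisible by 100 but not 400, so not leap.
Leap years: 29 − 1 = 28.

28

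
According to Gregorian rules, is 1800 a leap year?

1800 is not a leap year (divisible by 100 but not 400).

No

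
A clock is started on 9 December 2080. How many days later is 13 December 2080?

4

Within December 2080: 13 − 9 = 4 days.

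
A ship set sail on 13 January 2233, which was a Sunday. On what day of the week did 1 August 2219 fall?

Sunday

Count forward from the earlier date (August 1, 2219) to the later (January 13, 2233):
From August 1, 2219 to August 1, 2232: 13 years, of which 4 contain a Feb 29 — 9×365 + 4×366 = 4749 days.
August 2232: 31 − 1 = 30 days remain.
Then September (30), October (31), November (30), December (31): 30 + 31 + 30 + 31 = 122 days.
January 1–13, 2233: 13 days.
Residual: 165 days.
Total: 4914 days.
4914 is a multiple of 7, so 1 August 2219 falls on the same weekday: Sunday.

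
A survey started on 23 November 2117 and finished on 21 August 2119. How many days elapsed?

636

Day-of-year of November 23, 2117: 327.
Day-of-year of August 21, 2119: 233.
2117 has 365 days, so 365 − 327 = 38 days remain in 2117.
Full years: 2118: 365. Sum = 365.
Total: 38 + 365 + 233 = 636 days.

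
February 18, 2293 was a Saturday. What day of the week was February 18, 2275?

Thursday

Count forward from the earlier date (February 18, 2275) to the later (February 18, 2293):
From February 18, 2275 to February 18, 2293: 18 years, of which 5 contain a Feb 29 — 13×365 + 5×366 = 6575 days.
Total: 6575 days.
6575 mod 7 = 2, so 2 days before Saturday is Thursday.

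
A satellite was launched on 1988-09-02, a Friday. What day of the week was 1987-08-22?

Count forward from the earlier date (August 22, 1987) to the later (September 2, 1988):
Day-of-year of August 22, 1987: 234.
Day-of-year of September 2, 1988: 246.
1987 has 365 days, so 365 − 234 = 131 days remain in 1987.
Total: 131 + 246 = 377 days.
377 mod 7 = 6, so 6 days before Friday is Saturday.

Saturday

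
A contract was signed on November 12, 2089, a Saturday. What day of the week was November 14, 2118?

From November 12, 2089 to November 12, 2118: 29 years, of which 6 contain a Feb 29 — 23×365 + 6×366 = 10591 days.
(2100 is not a leap year (divisible by 100 but not 400).)
Within November 2118: 14 − 12 = 2 days.
Total: 10593 days.
10593 mod 7 = 2, so 2 days after Saturday is Monday.

Monday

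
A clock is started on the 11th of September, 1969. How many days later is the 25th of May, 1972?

September 11, 1969 → September 11, 1970: 365 days.
September 11, 1970 → September 11, 1971: 365 days.
September 1971: 30 − 11 = 19 days remain.
Then October (31), November (30), December (31), January (31), February 1972 (29), March (31), April (30): 31 + 30 + 31 + 31 + 29 + 31 + 30 = 213 days.
May 1–25, 1972: 25 days.
Residual: 257 days.
Total: 987 days.

987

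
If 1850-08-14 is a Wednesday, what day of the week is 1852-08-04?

Wednesday

August 1850: 31 − 14 = 17 days remain.
Then 23 full months totalling 700 days.
August 1–4, 1852: 4 days.
Total: 17 + 700 + 4 = 721 days.
721 is a multiple of 7, so 1852-08-04 falls on the same weekday: Wednesday.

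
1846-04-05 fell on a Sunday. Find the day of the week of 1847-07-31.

Saturday

April 1846: 30 − 5 = 25 days remain.
Then 14 full months totalling 426 days.
July 1–31, 1847: 31 days.
Total: 25 + 426 + 31 = 482 days.
482 mod 7 = 6, so 6 days after Sunday is Saturday.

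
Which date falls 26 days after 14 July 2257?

9 August 2257

Count 26 days after July 14, 2257:
July 2257: 31 − 14 = 17 days remain.
August 1–9, 2257: 9 days.
Total: 17 + 9 = 26 days.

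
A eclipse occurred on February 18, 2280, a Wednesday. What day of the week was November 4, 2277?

Sunday

Count forward from the earlier date (November 4, 2277) to the later (February 18, 2280):
Day-of-year of November 4, 2277: 308.
Day-of-year of February 18, 2280: 49.
2277 has 365 days, so 365 − 308 = 57 days remain in 2277.
Full years: 2278: 365; 2279: 365. Sum = 730.
Total: 57 + 730 + 49 = 836 days.
836 mod 7 = 3, so 3 days before Wednesday is Sunday.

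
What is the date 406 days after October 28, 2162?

December 8, 2163

Count 406 days after October 28, 2162:
October 2162: 31 − 28 = 3 days remain.
Then 13 full months totalling 395 days.
December 1–8, 2163: 8 days.
Total: 3 + 395 + 8 = 406 days.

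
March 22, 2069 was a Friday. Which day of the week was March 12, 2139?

Thursday

From March 22, 2069 to March 22, 2138: 69 years, of which 16 contain a Feb 29 — 53×365 + 16×366 = 25201 days.
(2100 is not a leap year (divisible by 100 but not 400).)
March 2138: 31 − 22 = 9 days remain.
Then 11 full months totalling 334 days.
March 1–12, 2139: 12 days.
Residual: 355 days.
Total: 25556 days.
25556 mod 7 = 6, so 6 days after Friday is Thursday.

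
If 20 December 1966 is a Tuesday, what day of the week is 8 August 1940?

Count forward from the earlier date (August 8, 1940) to the later (December 20, 1966):
From August 8, 1940 to August 8, 1966: 26 years, of which 6 contain a Feb 29 — 20×365 + 6×366 = 9496 days.
August 1966: 31 − 8 = 23 days remain.
Then September (30), October (31), November (30): 30 + 31 + 30 = 91 days.
December 1–20, 1966: 20 days.
Residual: 134 days.
Total: 9630 days.
9630 mod 7 = 5, so 5 days before Tuesday is Thursday.

Thursday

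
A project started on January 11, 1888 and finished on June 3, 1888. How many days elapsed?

January 1888: 31 − 11 = 20 days remain.
Then February 1888 (29), March (31), April (30), May (31): 29 + 31 + 30 + 31 = 121 days.
June 1–3, 1888: 3 days.
Total: 20 + 121 + 3 = 144 days.

144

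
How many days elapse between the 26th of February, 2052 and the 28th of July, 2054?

883

February 2052: 29 − 26 = 3 days remain (2052 is a leap year, so February has 29 days).
Then 28 full months totalling 852 days.
July 1–28, 2054: 28 days.
Total: 3 + 852 + 28 = 883 days.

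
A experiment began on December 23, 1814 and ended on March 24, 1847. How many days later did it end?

Day-of-year of December 23, 1814: 357.
Day-of-year of March 24, 1847: 83.
1814 has 365 days, so 365 − 357 = 8 days remain in 1814.
Full years 1815–1846: 24 common + 8 leap = 24×365 + 8×366 = 11688 days.
Total: 8 + 11688 + 83 = 11779 days.

11779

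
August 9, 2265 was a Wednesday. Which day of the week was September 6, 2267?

Day-of-year of August 9, 2265: 221.
Day-of-year of September 6, 2267: 249.
2265 has 365 days, so 365 − 221 = 144 days remain in 2265.
Full years: 2266: 365. Sum = 365.
Total: 144 + 365 + 249 = 758 days.
758 mod 7 = 2, so 2 days after Wednesday is Friday.

Friday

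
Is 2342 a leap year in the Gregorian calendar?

2342 is not a leap year.

No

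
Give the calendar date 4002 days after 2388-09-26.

2399-09-11

Count 4002 days after September 26, 2388:
From September 26, 2388 to September 26, 2398: 10 years, of which 2 contain a Feb 29 — 8×365 + 2×366 = 3652 days.
September 2398: 30 − 26 = 4 days remain.
Then 11 full months totalling 335 days.
September 1–11, 2399: 11 days.
Residual: 350 days.
Total: 4002 days.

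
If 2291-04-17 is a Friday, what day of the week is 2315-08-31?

Tuesday

Day-of-year of April 17, 2291: 107.
Day-of-year of August 31, 2315: 243.
2291 has 365 days, so 365 − 107 = 258 days remain in 2291.
Full years 2292–2314: 18 common + 5 leap = 18×365 + 5×366 = 8400 days.
Total: 258 + 8400 + 243 = 8901 days.
8901 mod 7 = 4, so 4 days after Friday is Tuesday.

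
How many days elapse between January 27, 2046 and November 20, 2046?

January 2046: 31 − 27 = 4 days remain.
Then 9 full months totalling 273 days.
November 1–20, 2046: 20 days.
Total: 4 + 273 + 20 = 297 days.

297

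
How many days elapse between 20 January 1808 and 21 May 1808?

122

January 1808: 31 − 20 = 11 days remain.
Then February 1808 (29), March (31), April (30): 29 + 31 + 30 = 90 days.
May 1–21, 1808: 21 days.
Total: 11 + 90 + 21 = 122 days.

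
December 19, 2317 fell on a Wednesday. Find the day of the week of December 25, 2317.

Within December 2317: 25 − 19 = 6 days.
6 mod 7 = 6, so 6 days after Wednesday is Tuesday.

Tuesday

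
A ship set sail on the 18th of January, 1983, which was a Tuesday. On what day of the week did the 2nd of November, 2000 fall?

From January 18, 1983 to January 18, 2000: 17 years, of which 4 contain a Feb 29 — 13×365 + 4×366 = 6209 days.
January 2000: 31 − 18 = 13 days remain.
Then 9 full months totalling 274 days.
November 1–2, 2000: 2 days.
Residual: 289 days.
Total: 6498 days.
6498 mod 7 = 2, so 2 days after Tuesday is Thursday.

Thursday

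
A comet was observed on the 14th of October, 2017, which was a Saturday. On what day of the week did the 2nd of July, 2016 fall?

Saturday

Count forward from the earlier date (July 2, 2016) to the later (October 14, 2017):
Day-of-year of July 2, 2016: 184.
Day-of-year of October 14, 2017: 287.
2016 has 366 days, so 366 − 184 = 182 days remain in 2016.
Total: 182 + 287 = 469 days.
469 is a multiple of 7, so the 2nd of July, 2016 falls on the same weekday: Saturday.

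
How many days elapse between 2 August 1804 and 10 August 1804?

8

Within August 1804: 10 − 2 = 8 days.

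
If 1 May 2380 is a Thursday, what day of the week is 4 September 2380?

Thursday

May 2380: 31 − 1 = 30 days remain.
Then June (30), July (31), August (31): 30 + 31 + 31 = 92 days.
September 1–4, 2380: 4 days.
Total: 30 + 92 + 4 = 126 days.
126 is a multiple of 7, so 4 September 2380 falls on the same weekday: Thursday.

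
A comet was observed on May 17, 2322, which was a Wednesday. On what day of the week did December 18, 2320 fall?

Saturday

Count forward from the earlier date (December 18, 2320) to the later (May 17, 2322):
December 18, 2320 → December 18, 2321: 365 days.
December 2321: 31 − 18 = 13 days remain.
Then January (31), February 2322 (28), March (31), April (30): 31 + 28 + 31 + 30 = 120 days.
May 1–17, 2322: 17 days.
Residual: 150 days.
Total: 515 days.
515 mod 7 = 4, so 4 days before Wednesday is Saturday.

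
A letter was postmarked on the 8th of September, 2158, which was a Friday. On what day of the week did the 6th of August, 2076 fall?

Thursday

Count forward from the earlier date (August 6, 2076) to the later (September 8, 2158):
From August 6, 2076 to August 6, 2158: 82 years, of which 19 contain a Feb 29 — 63×365 + 19×366 = 29949 days.
(2100 is not a leap year (divisible by 100 but not 400).)
August 2158: 31 − 6 = 25 days remain.
September 1–8, 2158: 8 days.
Residual: 33 days.
Total: 29982 days.
29982 mod 7 = 1, so 1 day before Friday is Thursday.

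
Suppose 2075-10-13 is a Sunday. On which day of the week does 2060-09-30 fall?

Count forward from the earlier date (September 30, 2060) to the later (October 13, 2075):
From September 30, 2060 to September 30, 2075: 15 years, of which 3 contain a Feb 29 — 12×365 + 3×366 = 5478 days.
September 2075: 30 − 30 = 0 days remain.
October 1–13, 2075: 13 days.
Residual: 13 days.
Total: 5491 days.
5491 mod 7 = 3, so 3 days before Sunday is Thursday.

Thursday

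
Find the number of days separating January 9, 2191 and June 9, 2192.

January 9, 2191 → January 9, 2192: 365 days.
January 2192: 31 − 9 = 22 days remain.
Then February 2192 (29), March (31), April (30), May (31): 29 + 31 + 30 + 31 = 121 days.
June 1–9, 2192: 9 days.
Residual: 152 days.
Total: 517 days.

517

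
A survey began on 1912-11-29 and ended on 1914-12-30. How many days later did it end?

November 29, 1912 → November 29, 1913: 365 days.
November 29, 1913 → November 29, 1914: 365 days.
November 1914: 30 − 29 = 1 day remains.
December 1–30, 1914: 30 days.
Residual: 31 days.
Total: 761 days.

761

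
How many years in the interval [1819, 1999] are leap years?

Years divisible by 4: 1820, 1824, …, 1996 — 45 in all.
Of these, 1900 is divisible by 100 but not 400, so not leap.
Leap years: 45 − 1 = 44.

44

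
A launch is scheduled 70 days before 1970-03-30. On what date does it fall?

1970-01-19

Count 70 days before March 30, 1970:
January 1970: 31 − 19 = 12 days remain.
Then February 1970 (28): 28 days.
March 1–30, 1970: 30 days.
Total: 12 + 28 + 30 = 70 days.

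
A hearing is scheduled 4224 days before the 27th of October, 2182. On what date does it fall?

the 4th of April, 2171

Count 4224 days before October 27, 2182:
From April 4, 2171 to April 4, 2182: 11 years, of which 3 contain a Feb 29 — 8×365 + 3×366 = 4018 days.
April 2182: 30 − 4 = 26 days remain.
Then May (31), June (30), July (31), August (31), September (30): 31 + 30 + 31 + 31 + 30 = 153 days.
October 1–27, 2182: 27 days.
Residual: 206 days.
Total: 4224 days.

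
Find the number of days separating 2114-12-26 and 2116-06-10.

532

December 2114: 31 − 26 = 5 days remain.
Then 17 full months totalling 517 days.
June 1–10, 2116: 10 days.
Total: 5 + 517 + 10 = 532 days.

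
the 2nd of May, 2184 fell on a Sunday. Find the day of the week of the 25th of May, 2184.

Within May 2184: 25 − 2 = 23 days.
23 mod 7 = 2, so 2 days after Sunday is Tuesday.

Tuesday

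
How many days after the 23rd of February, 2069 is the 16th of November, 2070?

February 2069: 28 − 23 = 5 days remain (2069 is not a leap year, so February has 28 days).
Then 20 full months totalling 610 days.
November 1–16, 2070: 16 days.
Total: 5 + 610 + 16 = 631 days.

631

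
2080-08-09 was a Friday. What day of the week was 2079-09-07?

Count forward from the earlier date (September 7, 2079) to the later (August 9, 2080):
September 2079: 30 − 7 = 23 days remain.
Then 10 full months totalling 305 days.
August 1–9, 2080: 9 days.
Total: 23 + 305 + 9 = 337 days.
337 mod 7 = 1, so 1 day before Friday is Thursday.

Thursday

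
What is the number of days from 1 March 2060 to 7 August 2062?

889

Day-of-year of March 1, 2060: 61.
Day-of-year of August 7, 2062: 219.
2060 has 366 days, so 366 − 61 = 305 days remain in 2060.
Full years: 2061: 365. Sum = 365.
Total: 305 + 365 + 219 = 889 days.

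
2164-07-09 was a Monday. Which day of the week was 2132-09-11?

Count forward from the earlier date (September 11, 2132) to the later (July 9, 2164):
Day-of-year of September 11, 2132: 255.
Day-of-year of July 9, 2164: 191.
2132 has 366 days, so 366 − 255 = 111 days remain in 2132.
Full years 2133–2163: 24 common + 7 leap = 24×365 + 7×366 = 11322 days.
Total: 111 + 11322 + 191 = 11624 days.
11624 mod 7 = 4, so 4 days before Monday is Thursday.

Thursday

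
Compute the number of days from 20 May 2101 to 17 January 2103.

607

May 20, 2101 → May 20, 2102: 365 days.
May 2102: 31 − 20 = 11 days remain.
Then June (30), July (31), August (31), September (30), October (31), November (30), December (31): 30 + 31 + 31 + 30 + 31 + 30 + 31 = 214 days.
January 1–17, 2103: 17 days.
Residual: 242 days.
Total: 607 days.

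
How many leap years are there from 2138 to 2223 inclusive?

Years divisible by 4: 2140, 2144, …, 2220 — 21 in all.
Of these, 2200 is divisible by 100 but not 400, so not leap.
Leap years: 21 − 1 = 20.

20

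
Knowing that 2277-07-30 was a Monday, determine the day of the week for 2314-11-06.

Day-of-year of July 30, 2277: 211.
Day-of-year of November 6, 2314: 310.
2277 has 365 days, so 365 − 211 = 154 days remain in 2277.
Full years 2278–2313: 28 common + 8 leap = 28×365 + 8×366 = 13148 days.
Total: 154 + 13148 + 310 = 13612 days.
13612 mod 7 = 4, so 4 days after Monday is Friday.

Friday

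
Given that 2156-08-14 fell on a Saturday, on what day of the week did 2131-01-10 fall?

Wednesday

Count forward from the earlier date (January 10, 2131) to the later (August 14, 2156):
Day-of-year of January 10, 2131: 10.
Day-of-year of August 14, 2156: 227.
2131 has 365 days, so 365 − 10 = 355 days remain in 2131.
Full years 2132–2155: 18 common + 6 leap = 18×365 + 6×366 = 8766 days.
Total: 355 + 8766 + 227 = 9348 days.
9348 mod 7 = 3, so 3 days before Saturday is Wednesday.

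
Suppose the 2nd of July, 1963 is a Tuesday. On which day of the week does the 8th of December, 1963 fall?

July 1963: 31 − 2 = 29 days remain.
Then August (31), September (30), October (31), November (30): 31 + 30 + 31 + 30 = 122 days.
December 1–8, 1963: 8 days.
Total: 29 + 122 + 8 = 159 days.
159 mod 7 = 5, so 5 days after Tuesday is Sunday.

Sunday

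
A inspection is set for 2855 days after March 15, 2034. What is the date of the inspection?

January 7, 2042

Count 2855 days after March 15, 2034:
Day-of-year of March 15, 2034: 74.
Day-of-year of January 7, 2042: 7.
2034 has 365 days, so 365 − 74 = 291 days remain in 2034.
Full years 2035–2041: 5 common + 2 leap = 5×365 + 2×366 = 2557 days.
Total: 291 + 2557 + 7 = 2855 days.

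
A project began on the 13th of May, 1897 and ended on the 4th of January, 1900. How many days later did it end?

966

May 13, 1897 → May 13, 1898: 365 days.
May 13, 1898 → May 13, 1899: 365 days.
May 1899: 31 − 13 = 18 days remain.
Then June (30), July (31), August (31), September (30), October (31), November (30), December (31): 30 + 31 + 31 + 30 + 31 + 30 + 31 = 214 days.
January 1–4, 1900: 4 days.
Residual: 236 days.
Total: 966 days.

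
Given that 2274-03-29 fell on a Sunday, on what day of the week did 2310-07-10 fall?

Sunday

From March 29, 2274 to March 29, 2310: 36 years, of which 8 contain a Feb 29 — 28×365 + 8×366 = 13148 days.
(2300 is not a leap year (divisible by 100 but not 400).)
March 2310: 31 − 29 = 2 days remain.
Then April (30), May (31), June (30): 30 + 31 + 30 = 91 days.
July 1–10, 2310: 10 days.
Residual: 103 days.
Total: 13251 days.
13251 is a multiple of 7, so 2310-07-10 falls on the same weekday: Sunday.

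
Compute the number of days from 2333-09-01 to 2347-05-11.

Day-of-year of September 1, 2333: 244.
Day-of-year of May 11, 2347: 131.
2333 has 365 days, so 365 − 244 = 121 days remain in 2333.
Full years 2334–2346: 10 common + 3 leap = 10×365 + 3×366 = 4748 days.
Total: 121 + 4748 + 131 = 5000 days.

5000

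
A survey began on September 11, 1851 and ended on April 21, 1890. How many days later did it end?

14102

Day-of-year of September 11, 1851: 254.
Day-of-year of April 21, 1890: 111.
1851 has 365 days, so 365 − 254 = 111 days remain in 1851.
Full years 1852–1889: 28 common + 10 leap = 28×365 + 10×366 = 13880 days.
Total: 111 + 13880 + 111 = 14102 days.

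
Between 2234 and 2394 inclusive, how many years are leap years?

Years divisible by 4: 2236, 2240, …, 2392 — 40 in all.
Of these, 2300 is divisible by 100 but not 400, so not leap.
Leap years: 40 − 1 = 39.

39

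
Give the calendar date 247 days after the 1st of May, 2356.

the 3rd of January, 2357

Count 247 days after May 1, 2356:
May 2356: 31 − 1 = 30 days remain.
Then June (30), July (31), August (31), September (30), October (31), November (30), December (31): 30 + 31 + 31 + 30 + 31 + 30 + 31 = 214 days.
January 1–3, 2357: 3 days.
Total: 30 + 214 + 3 = 247 days.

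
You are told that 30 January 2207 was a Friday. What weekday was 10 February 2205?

Count forward from the earlier date (February 10, 2205) to the later (January 30, 2207):
February 10, 2205 → February 10, 2206: 365 days.
February 2206: 28 − 10 = 18 days remain (2206 is not a leap year, so February has 28 days).
Then 10 full months totalling 306 days.
January 1–30, 2207: 30 days.
Residual: 354 days.
Total: 719 days.
719 mod 7 = 5, so 5 days before Friday is Sunday.

Sunday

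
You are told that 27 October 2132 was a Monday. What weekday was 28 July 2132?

Count forward from the earlier date (July 28, 2132) to the later (October 27, 2132):
July 2132: 31 − 28 = 3 days remain.
Then August (31), September (30): 31 + 30 = 61 days.
October 1–27, 2132: 27 days.
Total: 3 + 61 + 27 = 91 days.
91 is a multiple of 7, so 28 July 2132 falls on the same weekday: Monday.

Monday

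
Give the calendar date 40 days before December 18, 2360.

November 8, 2360

Count 40 days before December 18, 2360:
November 2360: 30 − 8 = 22 days remain.
December 1–18, 2360: 18 days.
Total: 22 + 18 = 40 days.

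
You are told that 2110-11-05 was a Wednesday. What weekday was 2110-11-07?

Friday

Within November 2110: 7 − 5 = 2 days.
2 mod 7 = 2, so 2 days after Wednesday is Friday.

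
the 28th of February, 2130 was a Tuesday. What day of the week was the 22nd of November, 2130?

Wednesday

February 2130: 28 − 28 = 0 days remain (2130 is not a leap year, so February has 28 days).
Then March (31), April (30), May (31), June (30), July (31), August (31), September (30), October (31): 31 + 30 + 31 + 30 + 31 + 31 + 30 + 31 = 245 days.
November 1–22, 2130: 22 days.
Total: 0 + 245 + 22 = 267 days.
267 mod 7 = 1, so 1 day after Tuesday is Wednesday.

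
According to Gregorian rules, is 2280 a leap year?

2280 is a leap year.

Yes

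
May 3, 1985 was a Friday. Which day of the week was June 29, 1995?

Thursday

Day-of-year of May 3, 1985: 123.
Day-of-year of June 29, 1995: 180.
1985 has 365 days, so 365 − 123 = 242 days remain in 1985.
Full years 1986–1994: 7 common + 2 leap = 7×365 + 2×366 = 3287 days.
Total: 242 + 3287 + 180 = 3709 days.
3709 mod 7 = 6, so 6 days after Friday is Thursday.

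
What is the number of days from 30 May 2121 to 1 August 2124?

1159

May 30, 2121 → May 30, 2122: 365 days.
May 30, 2122 → May 30, 2123: 365 days.
May 30, 2123 → May 30, 2124: 366 days (2124 is a leap year).
May 2124: 31 − 30 = 1 day remains.
Then June (30), July (31): 30 + 31 = 61 days.
August 1, 2124: 1 day.
Residual: 63 days.
Total: 1159 days.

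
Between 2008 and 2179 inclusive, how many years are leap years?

42

Years divisible by 4: 2008, 2012, …, 2176 — 43 in all.
Of these, 2100 is divisible by 100 but not 400, so not leap.
Leap years: 43 − 1 = 42.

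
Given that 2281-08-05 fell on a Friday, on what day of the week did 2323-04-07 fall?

Saturday

From August 5, 2281 to August 5, 2322: 41 years, of which 9 contain a Feb 29 — 32×365 + 9×366 = 14974 days.
(2300 is not a leap year (divisible by 100 but not 400).)
August 2322: 31 − 5 = 26 days remain.
Then September (30), October (31), November (30), December (31), January (31), February 2323 (28), March (31): 30 + 31 + 30 + 31 + 31 + 28 + 31 = 212 days.
April 1–7, 2323: 7 days.
Residual: 245 days.
Total: 15219 days.
15219 mod 7 = 1, so 1 day after Friday is Saturday.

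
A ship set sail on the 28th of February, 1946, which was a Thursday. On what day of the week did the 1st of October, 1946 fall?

Tuesday

February 1946: 28 − 28 = 0 days remain (1946 is not a leap year, so February has 28 days).
Then March (31), April (30), May (31), June (30), July (31), August (31), September (30): 31 + 30 + 31 + 30 + 31 + 31 + 30 = 214 days.
October 1, 1946: 1 day.
Total: 0 + 214 + 1 = 215 days.
215 mod 7 = 5, so 5 days after Thursday is Tuesday.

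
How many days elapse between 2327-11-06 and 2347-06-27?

7173

From November 6, 2327 to November 6, 2346: 19 years, of which 5 contain a Feb 29 — 14×365 + 5×366 = 6940 days.
November 2346: 30 − 6 = 24 days remain.
Then December (31), January (31), February 2347 (28), March (31), April (30), May (31): 31 + 31 + 28 + 31 + 30 + 31 = 182 days.
June 1–27, 2347: 27 days.
Residual: 233 days.
Total: 7173 days.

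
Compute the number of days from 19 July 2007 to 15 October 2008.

454

Day-of-year of July 19, 2007: 200.
Day-of-year of October 15, 2008: 289.
2007 has 365 days, so 365 − 200 = 165 days remain in 2007.
Total: 165 + 289 = 454 days.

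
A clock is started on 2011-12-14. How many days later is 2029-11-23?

From December 14, 2011 to December 14, 2028: 17 years, of which 5 contain a Feb 29 — 12×365 + 5×366 = 6210 days.
December 2028: 31 − 14 = 17 days remain.
Then 10 full months totalling 304 days.
November 1–23, 2029: 23 days.
Residual: 344 days.
Total: 6554 days.

6554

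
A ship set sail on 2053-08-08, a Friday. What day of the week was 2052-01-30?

Count forward from the earlier date (January 30, 2052) to the later (August 8, 2053):
January 2052: 31 − 30 = 1 day remains.
Then 18 full months totalling 547 days.
August 1–8, 2053: 8 days.
Total: 1 + 547 + 8 = 556 days.
556 mod 7 = 3, so 3 days before Friday is Tuesday.

Tuesday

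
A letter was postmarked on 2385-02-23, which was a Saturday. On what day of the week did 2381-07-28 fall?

Count forward from the earlier date (July 28, 2381) to the later (February 23, 2385):
July 28, 2381 → July 28, 2382: 365 days.
July 28, 2382 → July 28, 2383: 365 days.
July 28, 2383 → July 28, 2384: 366 days (2384 is a leap year).
July 2384: 31 − 28 = 3 days remain.
Then August (31), September (30), October (31), November (30), December (31), January (31): 31 + 30 + 31 + 30 + 31 + 31 = 184 days.
February 1–23, 2385: 23 days (2385 is not a leap year).
Residual: 210 days.
Total: 1306 days.
1306 mod 7 = 4, so 4 days before Saturday is Tuesday.

Tuesday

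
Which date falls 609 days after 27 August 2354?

27 April 2356

Count 609 days after August 27, 2354:
August 2354: 31 − 27 = 4 days remain.
Then 19 full months totalling 578 days.
April 1–27, 2356: 27 days.
Total: 4 + 578 + 27 = 609 days.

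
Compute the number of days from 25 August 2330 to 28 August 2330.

3

Within August 2330: 28 − 25 = 3 days.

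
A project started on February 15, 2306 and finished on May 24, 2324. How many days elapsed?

From February 15, 2306 to February 15, 2324: 18 years, of which 4 contain a Feb 29 — 14×365 + 4×366 = 6574 days.
February 2324: 29 − 15 = 14 days remain (2324 is a leap year, so February has 29 days).
Then March (31), April (30): 31 + 30 = 61 days.
May 1–24, 2324: 24 days.
Residual: 99 days.
Total: 6673 days.

6673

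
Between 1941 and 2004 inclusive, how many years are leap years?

Years divisible by 4: 1944, 1948, …, 2004 — 16 in all.
2000 is divisible by 400, so still leap.
No century exceptions apply. Count: 16.

16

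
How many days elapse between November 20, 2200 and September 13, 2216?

5776

Day-of-year of November 20, 2200: 324.
Day-of-year of September 13, 2216: 257.
2200 has 365 days, so 365 − 324 = 41 days remain in 2200.
Full years 2201–2215: 12 common + 3 leap = 12×365 + 3×366 = 5478 days.
Total: 41 + 5478 + 257 = 5776 days.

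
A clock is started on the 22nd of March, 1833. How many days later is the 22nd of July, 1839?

2313

Day-of-year of March 22, 1833: 81.
Day-of-year of July 22, 1839: 203.
1833 has 365 days, so 365 − 81 = 284 days remain in 1833.
Full years: 1834: 365; 1835: 365; 1836: 366; 1837: 365; 1838: 365. Sum = 1826.
Total: 284 + 1826 + 203 = 2313 days.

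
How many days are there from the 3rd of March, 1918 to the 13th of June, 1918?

102

March 1918: 31 − 3 = 28 days remain.
Then April (30), May (31): 30 + 31 = 61 days.
June 1–13, 1918: 13 days.
Total: 28 + 61 + 13 = 102 days.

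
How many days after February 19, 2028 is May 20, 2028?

February 2028: 29 − 19 = 10 days remain (2028 is a leap year, so February has 29 days).
Then March (31), April (30): 31 + 30 = 61 days.
May 1–20, 2028: 20 days.
Total: 10 + 61 + 20 = 91 days.

91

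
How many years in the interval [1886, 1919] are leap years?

7

Years divisible by 4 in [1886, 1919]: 1888, 1892, 1896, 1900, 1904, 1908, 1912, 1916.
Of these, 1900 is divisible by 100 but not 400, so not leap.
Leap years: 8 − 1 = 7.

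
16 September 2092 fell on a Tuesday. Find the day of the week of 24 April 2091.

Tuesday

Count forward from the earlier date (April 24, 2091) to the later (September 16, 2092):
April 24, 2091 → April 24, 2092: 366 days (2092 is a leap year).
April 2092: 30 − 24 = 6 days remain.
Then May (31), June (30), July (31), August (31): 31 + 30 + 31 + 31 = 123 days.
September 1–16, 2092: 16 days.
Residual: 145 days.
Total: 511 days.
511 is a multiple of 7, so 24 April 2091 falls on the same weekday: Tuesday.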